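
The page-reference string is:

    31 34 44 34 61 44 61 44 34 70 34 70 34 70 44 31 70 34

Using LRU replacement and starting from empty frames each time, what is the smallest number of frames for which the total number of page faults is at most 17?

2

f=1: 18 faults
f=2: 11 faults
f=3: 7 faults
f=4: 6 faults
f=5: 5 faults
Smallest f with faults ≤ 17 is 2.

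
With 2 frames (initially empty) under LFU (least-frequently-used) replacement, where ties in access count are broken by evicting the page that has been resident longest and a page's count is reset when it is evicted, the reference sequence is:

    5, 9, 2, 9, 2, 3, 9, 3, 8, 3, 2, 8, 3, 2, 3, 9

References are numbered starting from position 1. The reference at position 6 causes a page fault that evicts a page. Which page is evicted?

pos 1: 5: miss, frames (5)
pos 2: 9: miss, frames (5 9)
pos 3: 2: miss, evict 5, frames (9 2)
pos 4: 9: hit
pos 5: 2: hit
pos 6: 3: miss, evict 9, frames (2 3)
At position 6, page 9 is evicted.

9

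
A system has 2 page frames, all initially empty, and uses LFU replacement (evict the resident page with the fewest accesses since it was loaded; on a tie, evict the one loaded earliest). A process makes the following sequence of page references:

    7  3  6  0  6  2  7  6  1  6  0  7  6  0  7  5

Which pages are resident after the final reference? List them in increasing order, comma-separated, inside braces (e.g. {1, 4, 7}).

7 → miss, frames [7]
3 → miss, frames [7, 3]
6 → miss, evict 7, frames [3, 6]
0 → miss, evict 3, frames [6, 0]
6 → hit
2 → miss, evict 0, frames [6, 2]
7 → miss, evict 2, frames [6, 7]
6 → hit
1 → miss, evict 7, frames [6, 1]
6 → hit
0 → miss, evict 1, frames [6, 0]
7 → miss, evict 0, frames [6, 7]
6 → hit
0 → miss, evict 7, frames [6, 0]
7 → miss, evict 0, frames [6, 7]
5 → miss, evict 7, frames [6, 5]

{5, 6}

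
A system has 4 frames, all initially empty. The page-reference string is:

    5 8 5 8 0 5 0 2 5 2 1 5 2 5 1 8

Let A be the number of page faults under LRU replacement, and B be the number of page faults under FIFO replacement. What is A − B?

-1

Under LRU: F F . . F . . F . . F . . . . F → 6 faults.
Under FIFO: F F . . F . . F . . F F . . . F → 7 faults.
A − B = 6 − 7 = -1.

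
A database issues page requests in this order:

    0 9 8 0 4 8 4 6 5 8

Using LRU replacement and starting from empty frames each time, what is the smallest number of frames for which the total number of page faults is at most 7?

f=1: 10 faults
f=2: 9 faults
f=3: 7 faults
f=4: 6 faults
f=5: 6 faults
f=6: 6 faults
Smallest f with faults ≤ 7 is 3.

3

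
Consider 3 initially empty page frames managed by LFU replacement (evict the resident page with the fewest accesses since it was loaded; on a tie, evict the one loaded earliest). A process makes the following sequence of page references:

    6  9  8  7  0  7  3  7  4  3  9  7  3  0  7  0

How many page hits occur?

7

6 → miss, frames {6}
9 → miss, frames {6,9}
8 → miss, frames {6,9,8}
7 → miss, evict 6, frames {9,8,7}
0 → miss, evict 9, frames {8,7,0}
7 → hit
3 → miss, evict 8, frames {7,0,3}
7 → hit
4 → miss, evict 0, frames {7,3,4}
3 → hit
9 → miss, evict 4, frames {7,3,9}
7 → hit
3 → hit
0 → miss, evict 9, frames {7,3,0}
7 → hit
0 → hit
Hits: 7.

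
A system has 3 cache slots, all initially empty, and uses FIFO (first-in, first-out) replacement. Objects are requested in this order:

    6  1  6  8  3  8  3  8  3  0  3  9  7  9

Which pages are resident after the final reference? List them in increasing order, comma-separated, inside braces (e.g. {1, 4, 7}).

6 → fault, frames (6)
1 → fault, frames (6 1)
6 → hit
8 → fault, frames (6 1 8)
3 → fault, evict 6, frames (1 8 3)
8 → hit
3 → hit
8 → hit
3 → hit
0 → fault, evict 1, frames (8 3 0)
3 → hit
9 → fault, evict 8, frames (3 0 9)
7 → fault, evict 3, frames (0 9 7)
9 → hit

{0, 7, 9}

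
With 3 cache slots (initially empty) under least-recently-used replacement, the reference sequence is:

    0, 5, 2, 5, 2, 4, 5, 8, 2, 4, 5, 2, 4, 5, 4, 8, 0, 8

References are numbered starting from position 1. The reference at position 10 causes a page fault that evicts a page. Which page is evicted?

pos 1: 0 → fault, frames [0]
pos 2: 5 → fault, frames [0, 5]
pos 3: 2 → fault, frames [0, 5, 2]
pos 4: 5 → hit
pos 5: 2 → hit
pos 6: 4 → fault, evict 0, frames [5, 2, 4]
pos 7: 5 → hit
pos 8: 8 → fault, evict 2, frames [4, 5, 8]
pos 9: 2 → fault, evict 4, frames [5, 8, 2]
pos 10: 4 → fault, evict 5, frames [8, 2, 4]
At position 10, page 5 is evicted.

5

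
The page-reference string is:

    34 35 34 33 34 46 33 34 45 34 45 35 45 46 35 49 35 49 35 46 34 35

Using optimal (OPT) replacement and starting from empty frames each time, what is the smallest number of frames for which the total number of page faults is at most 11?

2

f=1: 22 faults
f=2: 11 faults
f=3: 8 faults
f=4: 6 faults
f=5: 6 faults
f=6: 6 faults
Smallest f with faults ≤ 11 is 2.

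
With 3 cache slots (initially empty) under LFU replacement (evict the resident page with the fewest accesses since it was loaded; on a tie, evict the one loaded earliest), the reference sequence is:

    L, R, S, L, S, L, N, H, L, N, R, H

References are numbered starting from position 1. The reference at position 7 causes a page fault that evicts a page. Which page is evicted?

pos 1: L → fault, frames [L]
pos 2: R → fault, frames [L, R]
pos 3: S → fault, frames [L, R, S]
pos 4: L → hit
pos 5: S → hit
pos 6: L → hit
pos 7: N → fault, evict R, frames [L, S, N]
At position 7, page R is evicted.

R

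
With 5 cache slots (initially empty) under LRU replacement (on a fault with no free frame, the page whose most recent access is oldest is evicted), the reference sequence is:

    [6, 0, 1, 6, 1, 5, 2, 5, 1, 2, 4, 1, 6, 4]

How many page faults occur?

6 -> fault, frames (6)
0 -> fault, frames (6 0)
1 -> fault, frames (6 0 1)
6 -> hit
1 -> hit
5 -> fault, frames (0 6 1 5)
2 -> fault, frames (0 6 1 5 2)
5 -> hit
1 -> hit
2 -> hit
4 -> fault, evict 0, frames (6 5 1 2 4)
1 -> hit
6 -> hit
4 -> hit
Page faults: 6.

6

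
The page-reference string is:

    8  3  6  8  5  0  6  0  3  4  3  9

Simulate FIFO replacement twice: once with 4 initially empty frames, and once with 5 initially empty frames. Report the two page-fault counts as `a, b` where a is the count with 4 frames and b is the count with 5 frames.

4 frames: F F F . F F . . . F F F → 8 faults.
5 frames: F F F . F F . . . F . F → 7 faults.
7 < 8: adding a frame reduced faults, as is typical.

8, 7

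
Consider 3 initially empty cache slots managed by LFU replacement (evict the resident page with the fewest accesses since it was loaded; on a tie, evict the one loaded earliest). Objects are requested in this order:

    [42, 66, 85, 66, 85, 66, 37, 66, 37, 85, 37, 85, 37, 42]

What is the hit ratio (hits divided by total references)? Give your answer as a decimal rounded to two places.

0.64

42 → fault, frames (42)
66 → fault, frames (42 66)
85 → fault, frames (42 66 85)
66 → hit
85 → hit
66 → hit
37 → fault, evict 42, frames (66 85 37)
66 → hit
37 → hit
85 → hit
37 → hit
85 → hit
37 → hit
42 → fault, evict 66, frames (85 37 42)
Hits: 9 of 14 references → 9/14 = 0.6429.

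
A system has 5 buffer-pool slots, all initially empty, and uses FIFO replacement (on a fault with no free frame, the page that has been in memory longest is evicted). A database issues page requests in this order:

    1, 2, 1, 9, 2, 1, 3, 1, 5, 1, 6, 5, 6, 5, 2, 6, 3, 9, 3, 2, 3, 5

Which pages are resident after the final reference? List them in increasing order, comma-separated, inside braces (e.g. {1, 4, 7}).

{2, 3, 5, 6, 9}

1 -> fault, frames [1]
2 -> fault, frames [1, 2]
1 -> hit
9 -> fault, frames [1, 2, 9]
2 -> hit
1 -> hit
3 -> fault, frames [1, 2, 9, 3]
1 -> hit
5 -> fault, frames [1, 2, 9, 3, 5]
1 -> hit
6 -> fault, evict 1, frames [2, 9, 3, 5, 6]
5 -> hit
6 -> hit
5 -> hit
2 -> hit
6 -> hit
3 -> hit
9 -> hit
3 -> hit
2 -> hit
3 -> hit
5 -> hit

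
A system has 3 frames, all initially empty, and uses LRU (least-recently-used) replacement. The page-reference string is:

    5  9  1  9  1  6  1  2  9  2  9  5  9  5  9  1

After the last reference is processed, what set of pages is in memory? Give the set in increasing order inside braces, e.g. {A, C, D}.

5 → miss, frames (5)
9 → miss, frames (5 9)
1 → miss, frames (5 9 1)
9 → hit
1 → hit
6 → miss, evict 5, frames (9 1 6)
1 → hit
2 → miss, evict 9, frames (6 1 2)
9 → miss, evict 6, frames (1 2 9)
2 → hit
9 → hit
5 → miss, evict 1, frames (2 9 5)
9 → hit
5 → hit
9 → hit
1 → miss, evict 2, frames (5 9 1)

{1, 5, 9}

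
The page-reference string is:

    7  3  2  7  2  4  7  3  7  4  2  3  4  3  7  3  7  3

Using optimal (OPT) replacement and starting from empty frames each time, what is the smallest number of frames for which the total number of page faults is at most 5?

4

f=1: 18 faults
f=2: 9 faults
f=3: 6 faults
f=4: 4 faults
Smallest f with faults ≤ 5 is 4.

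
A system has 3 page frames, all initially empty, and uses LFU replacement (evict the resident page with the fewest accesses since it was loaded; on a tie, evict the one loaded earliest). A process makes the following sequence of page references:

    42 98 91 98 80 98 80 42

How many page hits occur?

3

42: miss, frames {42}
98: miss, frames {42,98}
91: miss, frames {42,98,91}
98: hit
80: miss, evict 42, frames {98,91,80}
98: hit
80: hit
42: miss, evict 91, frames {98,80,42}
Hits: 3.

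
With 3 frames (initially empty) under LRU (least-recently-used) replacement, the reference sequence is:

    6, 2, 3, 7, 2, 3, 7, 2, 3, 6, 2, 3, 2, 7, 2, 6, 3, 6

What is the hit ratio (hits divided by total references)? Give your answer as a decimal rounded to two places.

0.56

6 -> miss, frames {6}
2 -> miss, frames {6,2}
3 -> miss, frames {6,2,3}
7 -> miss, evict 6, frames {2,3,7}
2 -> hit
3 -> hit
7 -> hit
2 -> hit
3 -> hit
6 -> miss, evict 7, frames {2,3,6}
2 -> hit
3 -> hit
2 -> hit
7 -> miss, evict 6, frames {3,2,7}
2 -> hit
6 -> miss, evict 3, frames {7,2,6}
3 -> miss, evict 7, frames {2,6,3}
6 -> hit
Hits: 10 of 18 references → 10/18 = 0.5556.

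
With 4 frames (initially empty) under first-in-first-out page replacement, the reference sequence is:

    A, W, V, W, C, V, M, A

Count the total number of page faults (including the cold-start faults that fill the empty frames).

6

A -> fault, frames (A)
W -> fault, frames (A W)
V -> fault, frames (A W V)
W -> hit
C -> fault, frames (A W V C)
V -> hit
M -> fault, evict A, frames (W V C M)
A -> fault, evict W, frames (V C M A)
Page faults: 6.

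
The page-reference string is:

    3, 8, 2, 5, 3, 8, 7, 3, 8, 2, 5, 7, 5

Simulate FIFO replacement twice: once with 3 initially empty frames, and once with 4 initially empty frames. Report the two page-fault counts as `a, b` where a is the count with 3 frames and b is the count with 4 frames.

3 frames: F F F F F F F . . F F . . → 9 faults.
4 frames: F F F F . . F F F F F F . → 10 faults.
10 > 9: adding a frame increased faults — Belady's anomaly.

9, 10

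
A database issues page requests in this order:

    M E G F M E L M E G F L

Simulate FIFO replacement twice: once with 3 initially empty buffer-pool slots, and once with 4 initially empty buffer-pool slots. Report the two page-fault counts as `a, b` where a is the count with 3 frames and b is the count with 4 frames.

3 frames: F F F F F F F . . F F . → 9 faults.
4 frames: F F F F . . F F F F F F → 10 faults.
10 > 9: adding a frame increased faults — Belady's anomaly.

9, 10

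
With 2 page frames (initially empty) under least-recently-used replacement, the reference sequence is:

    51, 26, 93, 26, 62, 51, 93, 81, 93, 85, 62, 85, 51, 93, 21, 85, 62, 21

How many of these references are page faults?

51: fault, frames (51)
26: fault, frames (51 26)
93: fault, evict 51, frames (26 93)
26: hit
62: fault, evict 93, frames (26 62)
51: fault, evict 26, frames (62 51)
93: fault, evict 62, frames (51 93)
81: fault, evict 51, frames (93 81)
93: hit
85: fault, evict 81, frames (93 85)
62: fault, evict 93, frames (85 62)
85: hit
51: fault, evict 62, frames (85 51)
93: fault, evict 85, frames (51 93)
21: fault, evict 51, frames (93 21)
85: fault, evict 93, frames (21 85)
62: fault, evict 21, frames (85 62)
21: fault, evict 85, frames (62 21)
Page faults: 15.

15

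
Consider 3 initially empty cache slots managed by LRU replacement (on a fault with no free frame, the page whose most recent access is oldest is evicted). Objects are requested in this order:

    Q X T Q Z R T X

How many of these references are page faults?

7

Q -> fault, frames {Q}
X -> fault, frames {Q,X}
T -> fault, frames {Q,X,T}
Q -> hit
Z -> fault, evict X, frames {T,Q,Z}
R -> fault, evict T, frames {Q,Z,R}
T -> fault, evict Q, frames {Z,R,T}
X -> fault, evict Z, frames {R,T,X}
Page faults: 7.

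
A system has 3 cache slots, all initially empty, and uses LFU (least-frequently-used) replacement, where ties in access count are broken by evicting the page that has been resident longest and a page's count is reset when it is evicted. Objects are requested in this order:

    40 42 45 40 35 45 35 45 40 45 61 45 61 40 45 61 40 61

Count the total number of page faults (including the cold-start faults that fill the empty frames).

5

40: miss, frames [40]
42: miss, frames [40, 42]
45: miss, frames [40, 42, 45]
40: hit
35: miss, evict 42, frames [40, 45, 35]
45: hit
35: hit
45: hit
40: hit
45: hit
61: miss, evict 35, frames [40, 45, 61]
45: hit
61: hit
40: hit
45: hit
61: hit
40: hit
61: hit
Page faults: 5.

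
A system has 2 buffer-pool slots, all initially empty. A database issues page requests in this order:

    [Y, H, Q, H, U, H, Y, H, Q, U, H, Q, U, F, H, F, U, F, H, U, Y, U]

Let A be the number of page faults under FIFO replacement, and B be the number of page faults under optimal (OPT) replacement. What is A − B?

5

Under FIFO: F F F . F F F . F F F F F F F . F F F F F . → 18 faults.
Under OPT: F F F . F . F . F F . F . F F . F . F . F . → 13 faults.
A − B = 18 − 13 = 5.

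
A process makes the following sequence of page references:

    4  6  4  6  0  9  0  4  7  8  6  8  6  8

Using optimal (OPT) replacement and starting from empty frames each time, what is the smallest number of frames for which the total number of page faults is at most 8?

f=1: 14 faults
f=2: 8 faults
f=3: 7 faults
f=4: 6 faults
f=5: 6 faults
f=6: 6 faults
Smallest f with faults ≤ 8 is 2.

2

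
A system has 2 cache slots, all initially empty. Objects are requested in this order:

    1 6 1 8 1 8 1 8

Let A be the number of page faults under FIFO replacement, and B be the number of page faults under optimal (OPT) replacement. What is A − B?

1

Under FIFO: F F . F F . . . → 4 faults.
Under OPT: F F . F . . . . → 3 faults.
A − B = 4 − 3 = 1.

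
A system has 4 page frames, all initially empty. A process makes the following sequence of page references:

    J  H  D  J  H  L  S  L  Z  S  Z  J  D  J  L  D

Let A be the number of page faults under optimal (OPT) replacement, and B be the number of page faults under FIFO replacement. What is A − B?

-2

Under OPT: F F F . . F F . F . . . . . F . → 7 faults.
Under FIFO: F F F . . F F . F . . F F . F . → 9 faults.
A − B = 7 − 9 = -2.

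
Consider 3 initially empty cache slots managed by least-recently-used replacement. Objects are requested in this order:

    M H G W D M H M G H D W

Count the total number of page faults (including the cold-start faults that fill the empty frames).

10

M → miss, frames {M}
H → miss, frames {M,H}
G → miss, frames {M,H,G}
W → miss, evict M, frames {H,G,W}
D → miss, evict H, frames {G,W,D}
M → miss, evict G, frames {W,D,M}
H → miss, evict W, frames {D,M,H}
M → hit
G → miss, evict D, frames {H,M,G}
H → hit
D → miss, evict M, frames {G,H,D}
W → miss, evict G, frames {H,D,W}
Page faults: 10.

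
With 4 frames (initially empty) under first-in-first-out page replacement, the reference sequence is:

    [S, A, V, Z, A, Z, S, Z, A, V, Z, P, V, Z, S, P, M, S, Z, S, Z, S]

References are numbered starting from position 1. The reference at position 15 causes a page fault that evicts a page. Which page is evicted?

A

pos 1: S → fault, frames (S)
pos 2: A → fault, frames (S A)
pos 3: V → fault, frames (S A V)
pos 4: Z → fault, frames (S A V Z)
pos 5: A → hit
pos 6: Z → hit
pos 7: S → hit
pos 8: Z → hit
pos 9: A → hit
pos 10: V → hit
pos 11: Z → hit
pos 12: P → fault, evict S, frames (A V Z P)
pos 13: V → hit
pos 14: Z → hit
pos 15: S → fault, evict A, frames (V Z P S)
At position 15, page A is evicted.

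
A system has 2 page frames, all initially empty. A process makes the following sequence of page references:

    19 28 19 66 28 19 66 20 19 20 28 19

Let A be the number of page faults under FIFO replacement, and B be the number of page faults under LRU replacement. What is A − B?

-3

Under FIFO: F F . F . F . F . . F F → 7 faults.
Under LRU: F F . F F F F F F . F F → 10 faults.
A − B = 7 − 10 = -3.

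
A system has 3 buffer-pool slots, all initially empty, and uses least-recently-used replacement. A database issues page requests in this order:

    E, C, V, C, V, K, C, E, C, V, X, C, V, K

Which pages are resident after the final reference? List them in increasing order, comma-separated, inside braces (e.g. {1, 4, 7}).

{C, K, V}

E → miss, frames [E]
C → miss, frames [E, C]
V → miss, frames [E, C, V]
C → hit
V → hit
K → miss, evict E, frames [C, V, K]
C → hit
E → miss, evict V, frames [K, C, E]
C → hit
V → miss, evict K, frames [E, C, V]
X → miss, evict E, frames [C, V, X]
C → hit
V → hit
K → miss, evict X, frames [C, V, K]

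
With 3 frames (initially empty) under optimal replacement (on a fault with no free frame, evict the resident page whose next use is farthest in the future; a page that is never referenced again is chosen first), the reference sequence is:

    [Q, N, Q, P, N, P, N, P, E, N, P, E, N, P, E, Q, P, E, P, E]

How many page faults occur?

5

Q -> miss, frames {Q}
N -> miss, frames {Q,N}
Q -> hit
P -> miss, frames {Q,N,P}
N -> hit
P -> hit
N -> hit
P -> hit
E -> miss, evict Q, frames {N,P,E}
N -> hit
P -> hit
E -> hit
N -> hit
P -> hit
E -> hit
Q -> miss, evict N, frames {P,E,Q}
P -> hit
E -> hit
P -> hit
E -> hit
Page faults: 5.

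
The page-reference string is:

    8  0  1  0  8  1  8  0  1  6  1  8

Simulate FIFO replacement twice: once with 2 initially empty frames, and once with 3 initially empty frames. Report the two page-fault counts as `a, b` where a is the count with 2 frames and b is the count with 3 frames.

2 frames: F F F . F . . F F F . F → 8 faults.
3 frames: F F F . . . . . . F . F → 5 faults.
5 < 8: adding a frame reduced faults, as is typical.

8, 5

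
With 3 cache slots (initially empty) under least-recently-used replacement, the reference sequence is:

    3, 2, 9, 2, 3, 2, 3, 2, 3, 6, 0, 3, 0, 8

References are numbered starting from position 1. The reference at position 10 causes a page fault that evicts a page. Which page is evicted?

9

pos 1: 3: miss, frames [3]
pos 2: 2: miss, frames [3, 2]
pos 3: 9: miss, frames [3, 2, 9]
pos 4: 2: hit
pos 5: 3: hit
pos 6: 2: hit
pos 7: 3: hit
pos 8: 2: hit
pos 9: 3: hit
pos 10: 6: miss, evict 9, frames [2, 3, 6]
At position 10, page 9 is evicted.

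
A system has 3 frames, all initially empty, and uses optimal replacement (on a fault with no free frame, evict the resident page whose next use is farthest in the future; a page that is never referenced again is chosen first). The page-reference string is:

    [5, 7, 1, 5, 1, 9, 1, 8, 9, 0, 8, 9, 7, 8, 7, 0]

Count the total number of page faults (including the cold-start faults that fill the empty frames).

7

5 -> fault, frames (5)
7 -> fault, frames (5 7)
1 -> fault, frames (5 7 1)
5 -> hit
1 -> hit
9 -> fault, evict 5, frames (7 1 9)
1 -> hit
8 -> fault, evict 1, frames (7 9 8)
9 -> hit
0 -> fault, evict 7, frames (9 8 0)
8 -> hit
9 -> hit
7 -> fault, evict 9, frames (8 0 7)
8 -> hit
7 -> hit
0 -> hit
Page faults: 7.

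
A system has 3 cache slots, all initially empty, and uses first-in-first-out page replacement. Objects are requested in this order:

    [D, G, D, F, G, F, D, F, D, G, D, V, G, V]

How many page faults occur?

D: fault, frames (D)
G: fault, frames (D G)
D: hit
F: fault, frames (D G F)
G: hit
F: hit
D: hit
F: hit
D: hit
G: hit
D: hit
V: fault, evict D, frames (G F V)
G: hit
V: hit
Page faults: 4.

4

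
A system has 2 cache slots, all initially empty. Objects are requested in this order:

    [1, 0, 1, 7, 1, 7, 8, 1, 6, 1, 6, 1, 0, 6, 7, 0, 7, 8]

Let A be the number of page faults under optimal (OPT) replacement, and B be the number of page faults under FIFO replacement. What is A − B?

-4

Under OPT: F F . F . . F . F . . . F . F . . F → 8 faults.
Under FIFO: F F . F F . F . F F . . F F F F . F → 12 faults.
A − B = 8 − 12 = -4.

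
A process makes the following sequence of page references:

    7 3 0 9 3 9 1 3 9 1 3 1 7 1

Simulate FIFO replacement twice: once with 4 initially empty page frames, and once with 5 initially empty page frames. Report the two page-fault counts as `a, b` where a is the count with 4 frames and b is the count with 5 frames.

4 frames: F F F F . . F . . . . . F . → 6 faults.
5 frames: F F F F . . F . . . . . . . → 5 faults.
5 < 6: adding a frame reduced faults, as is typical.

6, 5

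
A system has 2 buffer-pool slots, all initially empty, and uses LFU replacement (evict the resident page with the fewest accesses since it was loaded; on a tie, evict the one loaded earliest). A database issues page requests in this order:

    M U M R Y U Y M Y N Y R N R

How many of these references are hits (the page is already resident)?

M: fault, frames [M]
U: fault, frames [M, U]
M: hit
R: fault, evict U, frames [M, R]
Y: fault, evict R, frames [M, Y]
U: fault, evict Y, frames [M, U]
Y: fault, evict U, frames [M, Y]
M: hit
Y: hit
N: fault, evict Y, frames [M, N]
Y: fault, evict N, frames [M, Y]
R: fault, evict Y, frames [M, R]
N: fault, evict R, frames [M, N]
R: fault, evict N, frames [M, R]
Hits: 3.

3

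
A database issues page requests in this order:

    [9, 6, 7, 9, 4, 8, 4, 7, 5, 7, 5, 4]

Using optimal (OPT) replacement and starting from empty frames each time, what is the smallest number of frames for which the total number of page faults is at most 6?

3

f=1: 12 faults
f=2: 8 faults
f=3: 6 faults
f=4: 6 faults
f=5: 6 faults
f=6: 6 faults
Smallest f with faults ≤ 6 is 3.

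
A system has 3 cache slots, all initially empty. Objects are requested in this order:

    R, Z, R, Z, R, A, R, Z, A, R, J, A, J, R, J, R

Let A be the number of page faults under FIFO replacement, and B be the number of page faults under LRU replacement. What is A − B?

Under FIFO: F F . . . F . . . . F . . F . . → 5 faults.
Under LRU: F F . . . F . . . . F . . . . . → 4 faults.
A − B = 5 − 4 = 1.

1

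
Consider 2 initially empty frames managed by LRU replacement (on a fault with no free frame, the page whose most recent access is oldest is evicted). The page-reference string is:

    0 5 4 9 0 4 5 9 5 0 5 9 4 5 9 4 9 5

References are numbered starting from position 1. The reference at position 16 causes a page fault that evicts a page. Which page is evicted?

pos 1: 0 → fault, frames (0)
pos 2: 5 → fault, frames (0 5)
pos 3: 4 → fault, evict 0, frames (5 4)
pos 4: 9 → fault, evict 5, frames (4 9)
pos 5: 0 → fault, evict 4, frames (9 0)
pos 6: 4 → fault, evict 9, frames (0 4)
pos 7: 5 → fault, evict 0, frames (4 5)
pos 8: 9 → fault, evict 4, frames (5 9)
pos 9: 5 → hit
pos 10: 0 → fault, evict 9, frames (5 0)
pos 11: 5 → hit
pos 12: 9 → fault, evict 0, frames (5 9)
pos 13: 4 → fault, evict 5, frames (9 4)
pos 14: 5 → fault, evict 9, frames (4 5)
pos 15: 9 → fault, evict 4, frames (5 9)
pos 16: 4 → fault, evict 5, frames (9 4)
At position 16, page 5 is evicted.

5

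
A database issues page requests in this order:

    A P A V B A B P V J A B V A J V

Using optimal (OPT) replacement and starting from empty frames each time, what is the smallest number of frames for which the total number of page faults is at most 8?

3

f=1: 16 faults
f=2: 10 faults
f=3: 7 faults
f=4: 5 faults
f=5: 5 faults
Smallest f with faults ≤ 8 is 3.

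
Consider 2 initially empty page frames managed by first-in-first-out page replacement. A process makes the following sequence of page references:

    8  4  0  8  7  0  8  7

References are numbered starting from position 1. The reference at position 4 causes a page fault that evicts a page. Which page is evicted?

4

pos 1: 8 -> fault, frames [8]
pos 2: 4 -> fault, frames [8, 4]
pos 3: 0 -> fault, evict 8, frames [4, 0]
pos 4: 8 -> fault, evict 4, frames [0, 8]
At position 4, page 4 is evicted.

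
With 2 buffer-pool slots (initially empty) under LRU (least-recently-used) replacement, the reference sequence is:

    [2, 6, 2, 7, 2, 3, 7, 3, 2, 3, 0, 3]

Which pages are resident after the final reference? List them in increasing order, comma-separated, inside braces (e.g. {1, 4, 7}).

{0, 3}

2: fault, frames {2}
6: fault, frames {2,6}
2: hit
7: fault, evict 6, frames {2,7}
2: hit
3: fault, evict 7, frames {2,3}
7: fault, evict 2, frames {3,7}
3: hit
2: fault, evict 7, frames {3,2}
3: hit
0: fault, evict 2, frames {3,0}
3: hit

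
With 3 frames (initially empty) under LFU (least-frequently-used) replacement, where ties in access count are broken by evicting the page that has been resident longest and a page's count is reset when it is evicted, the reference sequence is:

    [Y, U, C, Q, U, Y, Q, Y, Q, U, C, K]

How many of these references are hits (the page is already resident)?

5

Y -> miss, frames [Y]
U -> miss, frames [Y, U]
C -> miss, frames [Y, U, C]
Q -> miss, evict Y, frames [U, C, Q]
U -> hit
Y -> miss, evict C, frames [U, Q, Y]
Q -> hit
Y -> hit
Q -> hit
U -> hit
C -> miss, evict Y, frames [U, Q, C]
K -> miss, evict C, frames [U, Q, K]
Hits: 5.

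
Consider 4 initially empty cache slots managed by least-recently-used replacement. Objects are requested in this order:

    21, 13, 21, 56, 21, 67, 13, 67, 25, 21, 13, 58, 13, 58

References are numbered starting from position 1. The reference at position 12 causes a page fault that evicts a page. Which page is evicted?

pos 1: 21: miss, frames {21}
pos 2: 13: miss, frames {21,13}
pos 3: 21: hit
pos 4: 56: miss, frames {13,21,56}
pos 5: 21: hit
pos 6: 67: miss, frames {13,56,21,67}
pos 7: 13: hit
pos 8: 67: hit
pos 9: 25: miss, evict 56, frames {21,13,67,25}
pos 10: 21: hit
pos 11: 13: hit
pos 12: 58: miss, evict 67, frames {25,21,13,58}
At position 12, page 67 is evicted.

67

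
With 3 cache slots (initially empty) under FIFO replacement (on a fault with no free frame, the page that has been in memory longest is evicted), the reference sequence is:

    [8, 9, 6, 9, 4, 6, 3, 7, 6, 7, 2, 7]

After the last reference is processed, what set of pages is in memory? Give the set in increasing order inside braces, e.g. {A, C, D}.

8 → miss, frames {8}
9 → miss, frames {8,9}
6 → miss, frames {8,9,6}
9 → hit
4 → miss, evict 8, frames {9,6,4}
6 → hit
3 → miss, evict 9, frames {6,4,3}
7 → miss, evict 6, frames {4,3,7}
6 → miss, evict 4, frames {3,7,6}
7 → hit
2 → miss, evict 3, frames {7,6,2}
7 → hit

{2, 6, 7}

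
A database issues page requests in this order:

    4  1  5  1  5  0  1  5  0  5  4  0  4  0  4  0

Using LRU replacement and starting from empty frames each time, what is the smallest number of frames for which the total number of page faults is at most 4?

4

f=1: 16 faults
f=2: 9 faults
f=3: 5 faults
f=4: 4 faults
Smallest f with faults ≤ 4 is 4.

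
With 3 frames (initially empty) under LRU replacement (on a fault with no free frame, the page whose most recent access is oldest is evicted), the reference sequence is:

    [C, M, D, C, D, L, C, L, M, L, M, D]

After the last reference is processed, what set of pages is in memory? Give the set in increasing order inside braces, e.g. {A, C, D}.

C: miss, frames (C)
M: miss, frames (C M)
D: miss, frames (C M D)
C: hit
D: hit
L: miss, evict M, frames (C D L)
C: hit
L: hit
M: miss, evict D, frames (C L M)
L: hit
M: hit
D: miss, evict C, frames (L M D)

{D, L, M}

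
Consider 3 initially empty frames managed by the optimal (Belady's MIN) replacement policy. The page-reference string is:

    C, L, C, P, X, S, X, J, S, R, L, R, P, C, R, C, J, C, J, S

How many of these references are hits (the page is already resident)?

C -> miss, frames {C}
L -> miss, frames {C,L}
C -> hit
P -> miss, frames {C,L,P}
X -> miss, evict C, frames {L,P,X}
S -> miss, evict P, frames {L,X,S}
X -> hit
J -> miss, evict X, frames {L,S,J}
S -> hit
R -> miss, evict S, frames {L,J,R}
L -> hit
R -> hit
P -> miss, evict L, frames {J,R,P}
C -> miss, evict P, frames {J,R,C}
R -> hit
C -> hit
J -> hit
C -> hit
J -> hit
S -> miss, evict C, frames {J,R,S}
Hits: 10.

10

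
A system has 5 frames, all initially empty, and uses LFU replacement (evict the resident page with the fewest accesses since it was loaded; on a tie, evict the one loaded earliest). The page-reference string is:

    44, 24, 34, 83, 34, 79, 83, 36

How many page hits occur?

2

44 → fault, frames (44)
24 → fault, frames (44 24)
34 → fault, frames (44 24 34)
83 → fault, frames (44 24 34 83)
34 → hit
79 → fault, frames (44 24 34 83 79)
83 → hit
36 → fault, evict 44, frames (24 34 83 79 36)
Hits: 2.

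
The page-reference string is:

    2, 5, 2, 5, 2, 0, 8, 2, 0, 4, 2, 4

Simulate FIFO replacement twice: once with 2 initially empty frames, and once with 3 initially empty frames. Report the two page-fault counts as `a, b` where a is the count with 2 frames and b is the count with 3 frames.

8, 6

2 frames: F F . . . F F F F F F . → 8 faults.
3 frames: F F . . . F F F . F . . → 6 faults.
6 < 8: adding a frame reduced faults, as is typical.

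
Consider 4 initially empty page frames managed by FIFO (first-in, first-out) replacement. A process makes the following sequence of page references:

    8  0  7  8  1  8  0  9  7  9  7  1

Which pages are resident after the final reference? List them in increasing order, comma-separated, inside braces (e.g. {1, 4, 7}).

8 → fault, frames (8)
0 → fault, frames (8 0)
7 → fault, frames (8 0 7)
8 → hit
1 → fault, frames (8 0 7 1)
8 → hit
0 → hit
9 → fault, evict 8, frames (0 7 1 9)
7 → hit
9 → hit
7 → hit
1 → hit

{0, 1, 7, 9}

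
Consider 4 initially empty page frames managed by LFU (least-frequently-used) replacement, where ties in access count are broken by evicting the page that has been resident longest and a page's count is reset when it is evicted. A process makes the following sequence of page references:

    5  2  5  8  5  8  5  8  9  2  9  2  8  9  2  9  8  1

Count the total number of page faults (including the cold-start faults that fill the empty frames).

5

5: fault, frames {5}
2: fault, frames {5,2}
5: hit
8: fault, frames {5,2,8}
5: hit
8: hit
5: hit
8: hit
9: fault, frames {5,2,8,9}
2: hit
9: hit
2: hit
8: hit
9: hit
2: hit
9: hit
8: hit
1: fault, evict 5, frames {2,8,9,1}
Page faults: 5.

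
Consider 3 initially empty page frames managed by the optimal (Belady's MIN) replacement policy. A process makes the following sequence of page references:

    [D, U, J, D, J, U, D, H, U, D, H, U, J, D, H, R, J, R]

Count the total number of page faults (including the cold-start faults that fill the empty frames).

6

D → miss, frames {D}
U → miss, frames {D,U}
J → miss, frames {D,U,J}
D → hit
J → hit
U → hit
D → hit
H → miss, evict J, frames {D,U,H}
U → hit
D → hit
H → hit
U → hit
J → miss, evict U, frames {D,H,J}
D → hit
H → hit
R → miss, evict H, frames {D,J,R}
J → hit
R → hit
Page faults: 6.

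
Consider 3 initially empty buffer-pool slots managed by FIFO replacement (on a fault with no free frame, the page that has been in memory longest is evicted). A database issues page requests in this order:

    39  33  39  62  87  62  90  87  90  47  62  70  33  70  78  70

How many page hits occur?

39: miss, frames {39}
33: miss, frames {39,33}
39: hit
62: miss, frames {39,33,62}
87: miss, evict 39, frames {33,62,87}
62: hit
90: miss, evict 33, frames {62,87,90}
87: hit
90: hit
47: miss, evict 62, frames {87,90,47}
62: miss, evict 87, frames {90,47,62}
70: miss, evict 90, frames {47,62,70}
33: miss, evict 47, frames {62,70,33}
70: hit
78: miss, evict 62, frames {70,33,78}
70: hit
Hits: 6.

6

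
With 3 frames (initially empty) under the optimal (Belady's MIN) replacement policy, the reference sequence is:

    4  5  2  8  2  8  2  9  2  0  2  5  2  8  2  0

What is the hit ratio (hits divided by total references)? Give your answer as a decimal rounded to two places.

0.56

4 → fault, frames {4}
5 → fault, frames {4,5}
2 → fault, frames {4,5,2}
8 → fault, evict 4, frames {5,2,8}
2 → hit
8 → hit
2 → hit
9 → fault, evict 8, frames {5,2,9}
2 → hit
0 → fault, evict 9, frames {5,2,0}
2 → hit
5 → hit
2 → hit
8 → fault, evict 5, frames {2,0,8}
2 → hit
0 → hit
Hits: 9 of 16 references → 9/16 = 0.5625.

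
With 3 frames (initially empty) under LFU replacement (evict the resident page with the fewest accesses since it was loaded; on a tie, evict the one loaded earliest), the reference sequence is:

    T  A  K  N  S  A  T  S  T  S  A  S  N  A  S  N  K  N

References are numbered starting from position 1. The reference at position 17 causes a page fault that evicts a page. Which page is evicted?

N

pos 1: T: miss, frames (T)
pos 2: A: miss, frames (T A)
pos 3: K: miss, frames (T A K)
pos 4: N: miss, evict T, frames (A K N)
pos 5: S: miss, evict A, frames (K N S)
pos 6: A: miss, evict K, frames (N S A)
pos 7: T: miss, evict N, frames (S A T)
pos 8: S: hit
pos 9: T: hit
pos 10: S: hit
pos 11: A: hit
pos 12: S: hit
pos 13: N: miss, evict A, frames (S T N)
pos 14: A: miss, evict N, frames (S T A)
pos 15: S: hit
pos 16: N: miss, evict A, frames (S T N)
pos 17: K: miss, evict N, frames (S T K)
At position 17, page N is evicted.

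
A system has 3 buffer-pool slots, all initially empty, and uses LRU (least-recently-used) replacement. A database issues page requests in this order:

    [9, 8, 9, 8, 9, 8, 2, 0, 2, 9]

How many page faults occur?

9: fault, frames (9)
8: fault, frames (9 8)
9: hit
8: hit
9: hit
8: hit
2: fault, frames (9 8 2)
0: fault, evict 9, frames (8 2 0)
2: hit
9: fault, evict 8, frames (0 2 9)
Page faults: 5.

5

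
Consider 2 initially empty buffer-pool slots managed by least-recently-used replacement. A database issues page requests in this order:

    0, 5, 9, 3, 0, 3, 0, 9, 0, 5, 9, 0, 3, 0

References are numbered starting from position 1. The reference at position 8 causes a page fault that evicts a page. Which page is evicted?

pos 1: 0 → miss, frames [0]
pos 2: 5 → miss, frames [0, 5]
pos 3: 9 → miss, evict 0, frames [5, 9]
pos 4: 3 → miss, evict 5, frames [9, 3]
pos 5: 0 → miss, evict 9, frames [3, 0]
pos 6: 3 → hit
pos 7: 0 → hit
pos 8: 9 → miss, evict 3, frames [0, 9]
At position 8, page 3 is evicted.

3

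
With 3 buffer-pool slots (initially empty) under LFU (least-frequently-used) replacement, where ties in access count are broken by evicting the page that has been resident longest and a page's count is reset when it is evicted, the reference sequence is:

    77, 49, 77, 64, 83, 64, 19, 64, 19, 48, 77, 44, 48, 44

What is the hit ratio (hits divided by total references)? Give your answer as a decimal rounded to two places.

0.29

77 → miss, frames {77}
49 → miss, frames {77,49}
77 → hit
64 → miss, frames {77,49,64}
83 → miss, evict 49, frames {77,64,83}
64 → hit
19 → miss, evict 83, frames {77,64,19}
64 → hit
19 → hit
48 → miss, evict 77, frames {64,19,48}
77 → miss, evict 48, frames {64,19,77}
44 → miss, evict 77, frames {64,19,44}
48 → miss, evict 44, frames {64,19,48}
44 → miss, evict 48, frames {64,19,44}
Hits: 4 of 14 references → 4/14 = 0.2857.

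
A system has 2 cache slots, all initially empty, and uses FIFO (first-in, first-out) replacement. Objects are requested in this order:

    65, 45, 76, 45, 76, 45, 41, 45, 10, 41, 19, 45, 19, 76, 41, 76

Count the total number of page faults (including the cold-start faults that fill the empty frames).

11

65 -> fault, frames (65)
45 -> fault, frames (65 45)
76 -> fault, evict 65, frames (45 76)
45 -> hit
76 -> hit
45 -> hit
41 -> fault, evict 45, frames (76 41)
45 -> fault, evict 76, frames (41 45)
10 -> fault, evict 41, frames (45 10)
41 -> fault, evict 45, frames (10 41)
19 -> fault, evict 10, frames (41 19)
45 -> fault, evict 41, frames (19 45)
19 -> hit
76 -> fault, evict 19, frames (45 76)
41 -> fault, evict 45, frames (76 41)
76 -> hit
Page faults: 11.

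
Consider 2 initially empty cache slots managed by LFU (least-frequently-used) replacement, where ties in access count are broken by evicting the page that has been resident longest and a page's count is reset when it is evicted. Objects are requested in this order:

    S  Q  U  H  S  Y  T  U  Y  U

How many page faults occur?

S -> fault, frames {S}
Q -> fault, frames {S,Q}
U -> fault, evict S, frames {Q,U}
H -> fault, evict Q, frames {U,H}
S -> fault, evict U, frames {H,S}
Y -> fault, evict H, frames {S,Y}
T -> fault, evict S, frames {Y,T}
U -> fault, evict Y, frames {T,U}
Y -> fault, evict T, frames {U,Y}
U -> hit
Page faults: 9.

9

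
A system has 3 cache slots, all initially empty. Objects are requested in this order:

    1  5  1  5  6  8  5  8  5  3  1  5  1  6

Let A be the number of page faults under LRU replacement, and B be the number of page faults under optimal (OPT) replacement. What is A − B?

1

Under LRU: F F . . F F . . . F F . . F → 7 faults.
Under OPT: F F . . F F . . . F . . . F → 6 faults.
A − B = 7 − 6 = 1.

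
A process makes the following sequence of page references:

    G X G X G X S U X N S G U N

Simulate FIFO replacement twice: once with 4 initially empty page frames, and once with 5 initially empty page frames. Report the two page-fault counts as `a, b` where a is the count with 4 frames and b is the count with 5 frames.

4 frames: F F . . . . F F . F . F . . → 6 faults.
5 frames: F F . . . . F F . F . . . . → 5 faults.
5 < 6: adding a frame reduced faults, as is typical.

6, 5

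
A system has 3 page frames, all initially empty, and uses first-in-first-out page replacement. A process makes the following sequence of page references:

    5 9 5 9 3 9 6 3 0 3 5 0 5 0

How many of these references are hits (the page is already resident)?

5 → fault, frames [5]
9 → fault, frames [5, 9]
5 → hit
9 → hit
3 → fault, frames [5, 9, 3]
9 → hit
6 → fault, evict 5, frames [9, 3, 6]
3 → hit
0 → fault, evict 9, frames [3, 6, 0]
3 → hit
5 → fault, evict 3, frames [6, 0, 5]
0 → hit
5 → hit
0 → hit
Hits: 8.

8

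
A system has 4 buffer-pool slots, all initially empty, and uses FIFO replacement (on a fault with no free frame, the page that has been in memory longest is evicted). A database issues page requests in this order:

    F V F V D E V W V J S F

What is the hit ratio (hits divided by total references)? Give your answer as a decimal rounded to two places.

0.33

F -> miss, frames [F]
V -> miss, frames [F, V]
F -> hit
V -> hit
D -> miss, frames [F, V, D]
E -> miss, frames [F, V, D, E]
V -> hit
W -> miss, evict F, frames [V, D, E, W]
V -> hit
J -> miss, evict V, frames [D, E, W, J]
S -> miss, evict D, frames [E, W, J, S]
F -> miss, evict E, frames [W, J, S, F]
Hits: 4 of 12 references → 4/12 = 0.3333.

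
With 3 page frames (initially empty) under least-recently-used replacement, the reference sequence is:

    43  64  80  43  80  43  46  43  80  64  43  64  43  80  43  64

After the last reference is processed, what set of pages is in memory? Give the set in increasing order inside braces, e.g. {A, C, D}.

{43, 64, 80}

43 → fault, frames (43)
64 → fault, frames (43 64)
80 → fault, frames (43 64 80)
43 → hit
80 → hit
43 → hit
46 → fault, evict 64, frames (80 43 46)
43 → hit
80 → hit
64 → fault, evict 46, frames (43 80 64)
43 → hit
64 → hit
43 → hit
80 → hit
43 → hit
64 → hit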